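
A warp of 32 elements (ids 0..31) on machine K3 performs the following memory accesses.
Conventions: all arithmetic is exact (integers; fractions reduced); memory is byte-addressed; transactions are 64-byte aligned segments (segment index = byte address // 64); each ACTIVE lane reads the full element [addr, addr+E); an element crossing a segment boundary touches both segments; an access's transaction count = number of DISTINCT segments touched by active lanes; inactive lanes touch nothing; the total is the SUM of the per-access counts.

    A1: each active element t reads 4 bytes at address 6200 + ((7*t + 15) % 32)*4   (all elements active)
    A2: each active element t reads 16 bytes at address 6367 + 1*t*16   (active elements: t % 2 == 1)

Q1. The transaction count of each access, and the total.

A1: 3 transactions
A2: 9 transactions

Answer: 3,9; total 12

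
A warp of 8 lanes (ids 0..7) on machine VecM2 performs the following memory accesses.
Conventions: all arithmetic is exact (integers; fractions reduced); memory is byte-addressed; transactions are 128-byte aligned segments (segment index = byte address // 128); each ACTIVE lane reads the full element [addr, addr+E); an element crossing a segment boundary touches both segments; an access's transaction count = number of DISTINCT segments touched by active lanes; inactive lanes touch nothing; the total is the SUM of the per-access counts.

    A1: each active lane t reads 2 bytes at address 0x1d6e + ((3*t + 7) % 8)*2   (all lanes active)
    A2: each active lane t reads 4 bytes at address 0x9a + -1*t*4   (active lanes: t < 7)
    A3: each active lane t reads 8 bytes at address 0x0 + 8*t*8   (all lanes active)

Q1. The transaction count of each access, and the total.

A1: 1 transaction
A2: 1 transaction
A3: 4 transactions

Answer: 1,1,4; total 6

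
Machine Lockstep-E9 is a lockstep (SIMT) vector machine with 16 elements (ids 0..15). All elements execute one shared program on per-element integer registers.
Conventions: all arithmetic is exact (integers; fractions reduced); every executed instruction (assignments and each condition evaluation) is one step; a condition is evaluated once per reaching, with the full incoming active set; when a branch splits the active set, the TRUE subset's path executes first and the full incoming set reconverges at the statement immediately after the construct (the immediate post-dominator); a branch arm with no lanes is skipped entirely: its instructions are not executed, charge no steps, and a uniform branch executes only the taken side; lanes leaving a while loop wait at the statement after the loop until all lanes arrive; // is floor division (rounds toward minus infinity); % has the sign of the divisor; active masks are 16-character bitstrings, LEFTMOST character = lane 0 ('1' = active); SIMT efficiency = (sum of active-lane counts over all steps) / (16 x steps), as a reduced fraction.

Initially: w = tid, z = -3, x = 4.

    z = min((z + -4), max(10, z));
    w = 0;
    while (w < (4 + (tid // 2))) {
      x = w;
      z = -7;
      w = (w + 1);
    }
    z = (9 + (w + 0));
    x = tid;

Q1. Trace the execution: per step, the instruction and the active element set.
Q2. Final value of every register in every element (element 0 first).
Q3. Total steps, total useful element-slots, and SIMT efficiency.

step 0: z <- min((z + -4), max(10, z)) 1111111111111111
step 1: w <- 0                       1111111111111111
step 2: eval (w < (4 + (tid // 2)))  1111111111111111
step 3: x <- w                       1111111111111111
step 4: z <- -7                      1111111111111111
step 5: w <- (w + 1)                 1111111111111111
step 6: eval (w < (4 + (tid // 2)))  1111111111111111
step 7: x <- w                       1111111111111111
step 8: z <- -7                      1111111111111111
step 9: w <- (w + 1)                 1111111111111111
step 10: eval (w < (4 + (tid // 2)))  1111111111111111
step 11: x <- w                       1111111111111111
step 12: z <- -7                      1111111111111111
step 13: w <- (w + 1)                 1111111111111111
step 14: eval (w < (4 + (tid // 2)))  1111111111111111
step 15: x <- w                       1111111111111111
step 16: z <- -7                      1111111111111111
step 17: w <- (w + 1)                 1111111111111111
step 18: eval (w < (4 + (tid // 2)))  1111111111111111
step 19: x <- w                       0011111111111111
step 20: z <- -7                      0011111111111111
step 21: w <- (w + 1)                 0011111111111111
step 22: eval (w < (4 + (tid // 2)))  0011111111111111
step 23: x <- w                       0000111111111111
step 24: z <- -7                      0000111111111111
step 25: w <- (w + 1)                 0000111111111111
step 26: eval (w < (4 + (tid // 2)))  0000111111111111
step 27: x <- w                       0000001111111111
step 28: z <- -7                      0000001111111111
step 29: w <- (w + 1)                 0000001111111111
step 30: eval (w < (4 + (tid // 2)))  0000001111111111
step 31: x <- w                       0000000011111111
step 32: z <- -7                      0000000011111111
step 33: w <- (w + 1)                 0000000011111111
step 34: eval (w < (4 + (tid // 2)))  0000000011111111
step 35: x <- w                       0000000000111111
step 36: z <- -7                      0000000000111111
step 37: w <- (w + 1)                 0000000000111111
step 38: eval (w < (4 + (tid // 2)))  0000000000111111
step 39: x <- w                       0000000000001111
step 40: z <- -7                      0000000000001111
step 41: w <- (w + 1)                 0000000000001111
step 42: eval (w < (4 + (tid // 2)))  0000000000001111
step 43: x <- w                       0000000000000011
step 44: z <- -7                      0000000000000011
step 45: w <- (w + 1)                 0000000000000011
step 46: eval (w < (4 + (tid // 2)))  0000000000000011
step 47: z <- (9 + (w + 0))           1111111111111111
step 48: x <- tid                     1111111111111111

Answer: 49 steps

w: 4,4,5,5,6,6,7,7,8,8,9,9,10,10,11,11
z: 13,13,14,14,15,15,16,16,17,17,18,18,19,19,20,20
x: 0,1,2,3,4,5,6,7,8,9,10,11,12,13,14,15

steps = 49; useful = 560; efficiency = 560/784 = 5/7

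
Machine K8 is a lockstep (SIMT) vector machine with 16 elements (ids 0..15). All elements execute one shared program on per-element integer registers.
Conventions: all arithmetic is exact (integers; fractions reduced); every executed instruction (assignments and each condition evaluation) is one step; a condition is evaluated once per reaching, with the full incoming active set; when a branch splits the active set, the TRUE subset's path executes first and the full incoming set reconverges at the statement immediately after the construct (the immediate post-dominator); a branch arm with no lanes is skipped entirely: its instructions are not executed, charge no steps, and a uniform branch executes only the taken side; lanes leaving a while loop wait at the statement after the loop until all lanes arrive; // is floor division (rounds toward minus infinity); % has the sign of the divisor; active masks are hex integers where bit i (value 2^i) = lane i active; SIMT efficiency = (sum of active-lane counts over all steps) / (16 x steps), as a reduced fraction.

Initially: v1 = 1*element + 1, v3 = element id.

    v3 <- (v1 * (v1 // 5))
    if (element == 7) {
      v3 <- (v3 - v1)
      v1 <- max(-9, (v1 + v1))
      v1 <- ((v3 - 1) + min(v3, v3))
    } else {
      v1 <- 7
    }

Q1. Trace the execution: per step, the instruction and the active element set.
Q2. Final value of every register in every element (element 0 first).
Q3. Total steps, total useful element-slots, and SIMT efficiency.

step 0: v3 <- (v1 * (v1 // 5))       0xffff
step 1: eval (element == 7)          0xffff
step 2: v3 <- (v3 - v1)              0x0080
step 3: v1 <- max(-9, (v1 + v1))     0x0080
step 4: v1 <- ((v3 - 1) + min(v3, v3)) 0x0080
step 5: v1 <- 7                      0xff7f

Answer: 6 steps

v1: 7,7,7,7,7,7,7,-1,7,7,7,7,7,7,7,7
v3: 0,0,0,0,5,6,7,0,9,20,22,24,26,28,45,48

steps = 6; useful = 50; efficiency = 50/96 = 25/48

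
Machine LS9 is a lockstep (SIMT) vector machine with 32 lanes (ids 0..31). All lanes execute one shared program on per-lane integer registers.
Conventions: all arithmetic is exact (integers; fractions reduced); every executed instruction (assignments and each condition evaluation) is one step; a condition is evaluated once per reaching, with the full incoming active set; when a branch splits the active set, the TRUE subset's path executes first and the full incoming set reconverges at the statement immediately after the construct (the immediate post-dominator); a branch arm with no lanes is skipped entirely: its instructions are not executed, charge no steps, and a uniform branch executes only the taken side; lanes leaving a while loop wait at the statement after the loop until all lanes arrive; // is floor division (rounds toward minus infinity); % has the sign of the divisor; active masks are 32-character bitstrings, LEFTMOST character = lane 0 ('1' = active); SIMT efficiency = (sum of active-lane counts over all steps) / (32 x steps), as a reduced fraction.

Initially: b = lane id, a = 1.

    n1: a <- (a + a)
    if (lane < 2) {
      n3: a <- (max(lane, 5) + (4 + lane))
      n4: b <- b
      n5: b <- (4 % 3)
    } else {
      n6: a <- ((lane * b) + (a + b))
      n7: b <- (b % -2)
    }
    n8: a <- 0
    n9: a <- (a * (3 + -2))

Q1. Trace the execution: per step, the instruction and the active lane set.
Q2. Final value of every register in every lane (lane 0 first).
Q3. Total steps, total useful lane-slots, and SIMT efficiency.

step 0: a <- (a + a)                 11111111111111111111111111111111
step 1: eval (lane < 2)              11111111111111111111111111111111
step 2: a <- (max(lane, 5) + (4 + lane)) 11000000000000000000000000000000
step 3: b <- b                       11000000000000000000000000000000
step 4: b <- (4 % 3)                 11000000000000000000000000000000
step 5: a <- ((lane * b) + (a + b))  00111111111111111111111111111111
step 6: b <- (b % -2)                00111111111111111111111111111111
step 7: a <- 0                       11111111111111111111111111111111
step 8: a <- (a * (3 + -2))          11111111111111111111111111111111

Answer: 9 steps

b: 1,1,0,-1,0,-1,0,-1,0,-1,0,-1,0,-1,0,-1,0,-1,0,-1,0,-1,0,-1,0,-1,0,-1,0,-1,0,-1
a: 0,0,0,0,0,0,0,0,0,0,0,0,0,0,0,0,0,0,0,0,0,0,0,0,0,0,0,0,0,0,0,0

steps = 9; useful = 194; efficiency = 194/288 = 97/144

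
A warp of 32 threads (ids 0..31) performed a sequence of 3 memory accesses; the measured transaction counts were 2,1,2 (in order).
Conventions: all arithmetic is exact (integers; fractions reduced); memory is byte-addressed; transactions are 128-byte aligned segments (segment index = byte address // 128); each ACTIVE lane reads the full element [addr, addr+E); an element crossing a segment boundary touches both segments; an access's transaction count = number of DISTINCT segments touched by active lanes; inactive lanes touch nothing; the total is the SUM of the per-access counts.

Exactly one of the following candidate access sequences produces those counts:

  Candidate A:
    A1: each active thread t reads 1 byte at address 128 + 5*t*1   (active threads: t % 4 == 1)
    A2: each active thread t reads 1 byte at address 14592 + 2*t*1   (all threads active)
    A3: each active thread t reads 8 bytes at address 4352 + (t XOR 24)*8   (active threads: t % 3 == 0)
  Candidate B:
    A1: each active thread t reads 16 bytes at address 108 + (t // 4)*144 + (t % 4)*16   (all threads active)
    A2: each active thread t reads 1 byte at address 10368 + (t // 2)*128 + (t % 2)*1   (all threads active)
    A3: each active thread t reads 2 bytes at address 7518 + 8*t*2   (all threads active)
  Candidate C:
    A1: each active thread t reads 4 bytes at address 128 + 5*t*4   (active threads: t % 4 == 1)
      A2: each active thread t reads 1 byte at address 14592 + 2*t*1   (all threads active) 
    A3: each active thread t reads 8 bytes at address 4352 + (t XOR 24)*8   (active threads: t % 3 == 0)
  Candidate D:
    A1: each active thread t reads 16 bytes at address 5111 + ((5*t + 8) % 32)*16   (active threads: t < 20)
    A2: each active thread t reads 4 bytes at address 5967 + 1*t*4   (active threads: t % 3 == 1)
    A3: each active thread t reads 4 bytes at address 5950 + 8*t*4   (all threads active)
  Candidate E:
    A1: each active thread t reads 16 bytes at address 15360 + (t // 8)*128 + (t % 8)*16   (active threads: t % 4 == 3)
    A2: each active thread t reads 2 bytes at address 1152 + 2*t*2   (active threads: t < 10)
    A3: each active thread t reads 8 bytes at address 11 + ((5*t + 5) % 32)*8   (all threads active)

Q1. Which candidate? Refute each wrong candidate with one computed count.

B: A1 gives 10 transactions, not 2
C: A1 gives 5 transactions, not 2
D: A1 gives 4 transactions, not 2
E: A1 gives 4 transactions, not 2
A: all counts match (2,1,2)

Answer: A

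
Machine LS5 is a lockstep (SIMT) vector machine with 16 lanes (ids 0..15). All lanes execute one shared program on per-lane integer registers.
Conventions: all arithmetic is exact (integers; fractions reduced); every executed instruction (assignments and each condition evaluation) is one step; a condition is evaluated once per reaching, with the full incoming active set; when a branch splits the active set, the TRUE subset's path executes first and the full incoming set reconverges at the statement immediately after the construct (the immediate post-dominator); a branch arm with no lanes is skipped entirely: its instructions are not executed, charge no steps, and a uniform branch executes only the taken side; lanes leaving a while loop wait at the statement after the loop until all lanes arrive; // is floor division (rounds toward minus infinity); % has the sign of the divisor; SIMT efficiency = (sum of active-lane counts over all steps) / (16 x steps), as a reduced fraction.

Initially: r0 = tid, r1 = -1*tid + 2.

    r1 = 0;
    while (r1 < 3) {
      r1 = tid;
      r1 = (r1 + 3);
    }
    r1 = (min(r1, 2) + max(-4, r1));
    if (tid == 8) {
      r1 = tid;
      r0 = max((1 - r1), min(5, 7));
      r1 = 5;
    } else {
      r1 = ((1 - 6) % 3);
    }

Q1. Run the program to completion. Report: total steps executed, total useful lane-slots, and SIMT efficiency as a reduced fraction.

Answer: 11 steps, 130 useful, 65/88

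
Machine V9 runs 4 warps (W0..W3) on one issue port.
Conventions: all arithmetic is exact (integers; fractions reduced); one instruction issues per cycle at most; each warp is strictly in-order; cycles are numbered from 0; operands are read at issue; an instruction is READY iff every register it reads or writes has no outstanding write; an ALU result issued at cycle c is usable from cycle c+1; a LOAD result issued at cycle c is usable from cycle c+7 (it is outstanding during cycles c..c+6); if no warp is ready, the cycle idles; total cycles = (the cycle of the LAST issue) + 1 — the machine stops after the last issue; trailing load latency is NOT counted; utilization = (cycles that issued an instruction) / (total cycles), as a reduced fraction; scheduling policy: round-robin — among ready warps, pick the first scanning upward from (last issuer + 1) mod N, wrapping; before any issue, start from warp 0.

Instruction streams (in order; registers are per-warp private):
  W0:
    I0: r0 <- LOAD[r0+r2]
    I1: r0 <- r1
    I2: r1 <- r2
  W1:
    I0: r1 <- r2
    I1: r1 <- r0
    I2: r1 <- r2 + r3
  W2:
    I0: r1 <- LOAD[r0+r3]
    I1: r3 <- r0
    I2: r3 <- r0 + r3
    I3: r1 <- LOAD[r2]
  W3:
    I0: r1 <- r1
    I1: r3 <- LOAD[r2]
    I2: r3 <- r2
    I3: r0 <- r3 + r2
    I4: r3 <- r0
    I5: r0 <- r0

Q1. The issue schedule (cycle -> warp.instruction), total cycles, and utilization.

cycle 0: W0.I0
cycle 1: W1.I0
cycle 2: W2.I0
cycle 3: W3.I0
cycle 4: W1.I1
cycle 5: W2.I1
cycle 6: W3.I1
cycle 7: W0.I1
cycle 8: W1.I2
cycle 9: W2.I2
cycle 10: W0.I2
cycle 11: W2.I3
cycle 12: idle
cycle 13: W3.I2
cycle 14: W3.I3
cycle 15: W3.I4
cycle 16: W3.I5

Answer: 17 cycles, utilization 16/17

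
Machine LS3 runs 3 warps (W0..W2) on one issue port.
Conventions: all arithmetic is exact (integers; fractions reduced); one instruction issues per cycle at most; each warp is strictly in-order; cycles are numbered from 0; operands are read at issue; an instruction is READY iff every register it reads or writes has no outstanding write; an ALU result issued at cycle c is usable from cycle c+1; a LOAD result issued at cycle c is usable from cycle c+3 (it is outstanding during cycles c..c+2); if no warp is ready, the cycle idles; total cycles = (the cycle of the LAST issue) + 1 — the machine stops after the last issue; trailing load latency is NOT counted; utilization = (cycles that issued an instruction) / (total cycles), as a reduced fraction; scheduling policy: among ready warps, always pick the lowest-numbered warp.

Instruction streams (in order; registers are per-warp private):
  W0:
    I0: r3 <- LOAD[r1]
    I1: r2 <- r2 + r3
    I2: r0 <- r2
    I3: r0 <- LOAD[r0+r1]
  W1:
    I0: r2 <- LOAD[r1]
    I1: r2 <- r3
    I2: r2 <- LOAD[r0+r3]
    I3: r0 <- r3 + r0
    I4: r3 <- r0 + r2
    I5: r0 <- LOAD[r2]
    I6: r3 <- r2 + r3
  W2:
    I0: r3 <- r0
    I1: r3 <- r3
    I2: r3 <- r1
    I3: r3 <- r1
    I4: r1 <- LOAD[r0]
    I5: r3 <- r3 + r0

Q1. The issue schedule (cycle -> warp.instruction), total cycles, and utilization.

cycle 0: W0.I0
cycle 1: W1.I0
cycle 2: W2.I0
cycle 3: W0.I1
cycle 4: W0.I2
cycle 5: W0.I3
cycle 6: W1.I1
cycle 7: W1.I2
cycle 8: W1.I3
cycle 9: W2.I1
cycle 10: W1.I4
cycle 11: W1.I5
cycle 12: W1.I6
cycle 13: W2.I2
cycle 14: W2.I3
cycle 15: W2.I4
cycle 16: W2.I5

Answer: 17 cycles, utilization 1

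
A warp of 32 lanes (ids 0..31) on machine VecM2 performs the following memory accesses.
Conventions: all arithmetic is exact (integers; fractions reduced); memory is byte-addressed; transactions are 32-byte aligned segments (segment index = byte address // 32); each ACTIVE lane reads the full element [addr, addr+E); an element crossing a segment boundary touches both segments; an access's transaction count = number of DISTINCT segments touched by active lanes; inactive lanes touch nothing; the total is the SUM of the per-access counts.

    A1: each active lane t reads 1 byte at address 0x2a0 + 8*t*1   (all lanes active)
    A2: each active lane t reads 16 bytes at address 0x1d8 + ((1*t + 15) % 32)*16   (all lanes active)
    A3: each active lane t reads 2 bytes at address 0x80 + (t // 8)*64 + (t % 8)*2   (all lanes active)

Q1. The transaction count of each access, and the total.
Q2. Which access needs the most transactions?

A1: 8 transactions
A2: 17 transactions
A3: 4 transactions

Answer: 8,17,4; total 29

Answer: A2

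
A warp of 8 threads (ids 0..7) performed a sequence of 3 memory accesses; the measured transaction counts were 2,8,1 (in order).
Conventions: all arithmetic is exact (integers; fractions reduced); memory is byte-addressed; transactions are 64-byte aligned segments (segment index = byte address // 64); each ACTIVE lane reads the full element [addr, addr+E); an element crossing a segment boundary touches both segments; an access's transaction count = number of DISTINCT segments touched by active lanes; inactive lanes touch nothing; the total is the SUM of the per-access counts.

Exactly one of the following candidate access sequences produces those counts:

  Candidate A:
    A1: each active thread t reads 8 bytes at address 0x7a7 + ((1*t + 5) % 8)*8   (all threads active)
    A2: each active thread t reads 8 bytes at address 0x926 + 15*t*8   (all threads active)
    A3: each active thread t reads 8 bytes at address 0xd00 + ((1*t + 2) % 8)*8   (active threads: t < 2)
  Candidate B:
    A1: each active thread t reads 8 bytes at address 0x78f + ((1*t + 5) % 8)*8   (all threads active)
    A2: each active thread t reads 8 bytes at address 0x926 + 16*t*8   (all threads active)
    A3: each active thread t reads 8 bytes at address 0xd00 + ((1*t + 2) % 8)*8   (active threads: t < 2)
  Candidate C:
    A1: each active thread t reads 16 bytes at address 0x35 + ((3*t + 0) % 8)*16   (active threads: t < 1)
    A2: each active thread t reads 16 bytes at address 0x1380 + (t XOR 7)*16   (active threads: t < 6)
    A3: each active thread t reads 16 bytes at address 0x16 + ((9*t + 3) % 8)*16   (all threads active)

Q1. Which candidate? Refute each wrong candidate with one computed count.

A: A2 gives 9 transactions, not 8
C: A2 gives 2 transactions, not 8
B: all counts match (2,8,1)

Answer: B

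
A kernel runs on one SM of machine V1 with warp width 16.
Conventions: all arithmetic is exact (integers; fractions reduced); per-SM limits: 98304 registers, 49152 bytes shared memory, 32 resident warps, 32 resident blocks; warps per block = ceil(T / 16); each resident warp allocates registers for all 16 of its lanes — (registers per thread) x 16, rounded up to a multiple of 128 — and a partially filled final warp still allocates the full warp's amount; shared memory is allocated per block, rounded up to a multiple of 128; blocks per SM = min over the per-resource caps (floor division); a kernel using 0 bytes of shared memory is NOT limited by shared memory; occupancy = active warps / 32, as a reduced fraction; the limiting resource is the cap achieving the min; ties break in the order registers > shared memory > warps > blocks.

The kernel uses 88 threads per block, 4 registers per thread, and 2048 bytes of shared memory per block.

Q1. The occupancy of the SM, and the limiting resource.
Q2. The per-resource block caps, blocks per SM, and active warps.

Answer: occupancy 15/16, limited by warps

registers: 128 blocks
shared memory: 24 blocks
warps: 5 blocks
blocks: 32 blocks

Answer: 5 blocks, 30 active warps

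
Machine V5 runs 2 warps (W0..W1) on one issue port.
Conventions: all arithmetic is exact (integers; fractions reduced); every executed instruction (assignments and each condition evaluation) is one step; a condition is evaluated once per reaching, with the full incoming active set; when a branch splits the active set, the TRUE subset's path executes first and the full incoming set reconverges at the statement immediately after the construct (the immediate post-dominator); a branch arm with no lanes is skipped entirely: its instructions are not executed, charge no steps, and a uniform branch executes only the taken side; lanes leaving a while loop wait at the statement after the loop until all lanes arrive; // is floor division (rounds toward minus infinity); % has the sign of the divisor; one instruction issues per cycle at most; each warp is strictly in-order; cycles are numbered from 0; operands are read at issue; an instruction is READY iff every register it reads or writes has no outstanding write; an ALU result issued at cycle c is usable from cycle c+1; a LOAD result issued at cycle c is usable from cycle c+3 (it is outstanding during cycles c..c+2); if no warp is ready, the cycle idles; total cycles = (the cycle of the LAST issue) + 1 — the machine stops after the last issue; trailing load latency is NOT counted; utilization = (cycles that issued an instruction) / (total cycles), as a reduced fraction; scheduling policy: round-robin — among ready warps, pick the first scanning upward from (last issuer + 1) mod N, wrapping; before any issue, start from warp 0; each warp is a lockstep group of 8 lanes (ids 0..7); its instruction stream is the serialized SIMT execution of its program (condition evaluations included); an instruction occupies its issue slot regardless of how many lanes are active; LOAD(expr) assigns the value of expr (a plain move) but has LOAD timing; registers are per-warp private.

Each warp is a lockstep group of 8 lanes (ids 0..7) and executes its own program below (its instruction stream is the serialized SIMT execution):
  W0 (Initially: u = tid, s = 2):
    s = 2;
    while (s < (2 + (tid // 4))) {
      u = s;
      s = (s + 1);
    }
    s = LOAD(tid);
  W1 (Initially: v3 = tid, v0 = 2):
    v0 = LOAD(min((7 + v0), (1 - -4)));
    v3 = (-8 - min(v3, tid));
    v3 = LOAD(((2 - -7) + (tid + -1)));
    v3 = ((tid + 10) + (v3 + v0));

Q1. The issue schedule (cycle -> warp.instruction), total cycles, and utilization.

cycle 0: W0.I0
cycle 1: W1.I0
cycle 2: W0.I1
cycle 3: W1.I1
cycle 4: W0.I2
cycle 5: W1.I2
cycle 6: W0.I3
cycle 7: W0.I4
cycle 8: W1.I3
cycle 9: W0.I5

Answer: 10 cycles, utilization 1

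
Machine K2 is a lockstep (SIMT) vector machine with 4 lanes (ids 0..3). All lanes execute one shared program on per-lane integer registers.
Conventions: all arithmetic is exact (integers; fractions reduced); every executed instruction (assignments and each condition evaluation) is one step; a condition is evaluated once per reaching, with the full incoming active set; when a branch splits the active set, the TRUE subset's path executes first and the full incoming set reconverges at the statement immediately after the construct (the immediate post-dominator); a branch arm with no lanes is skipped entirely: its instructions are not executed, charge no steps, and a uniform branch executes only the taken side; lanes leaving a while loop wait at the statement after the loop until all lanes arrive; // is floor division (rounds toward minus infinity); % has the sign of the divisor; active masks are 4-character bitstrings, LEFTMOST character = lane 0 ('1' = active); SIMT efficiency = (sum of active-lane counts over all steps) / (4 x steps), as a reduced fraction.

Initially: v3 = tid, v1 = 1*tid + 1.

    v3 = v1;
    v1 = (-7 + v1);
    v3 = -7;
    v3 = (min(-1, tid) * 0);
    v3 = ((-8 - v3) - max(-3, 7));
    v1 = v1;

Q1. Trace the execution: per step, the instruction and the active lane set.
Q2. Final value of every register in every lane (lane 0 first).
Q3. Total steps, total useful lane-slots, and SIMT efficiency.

step 0: v3 <- v1                     1111
step 1: v1 <- (-7 + v1)              1111
step 2: v3 <- -7                     1111
step 3: v3 <- (min(-1, tid) * 0)     1111
step 4: v3 <- ((-8 - v3) - max(-3, 7)) 1111
step 5: v1 <- v1                     1111

Answer: 6 steps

v3: -15,-15,-15,-15
v1: -6,-5,-4,-3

steps = 6; useful = 24; efficiency = 24/24 = 1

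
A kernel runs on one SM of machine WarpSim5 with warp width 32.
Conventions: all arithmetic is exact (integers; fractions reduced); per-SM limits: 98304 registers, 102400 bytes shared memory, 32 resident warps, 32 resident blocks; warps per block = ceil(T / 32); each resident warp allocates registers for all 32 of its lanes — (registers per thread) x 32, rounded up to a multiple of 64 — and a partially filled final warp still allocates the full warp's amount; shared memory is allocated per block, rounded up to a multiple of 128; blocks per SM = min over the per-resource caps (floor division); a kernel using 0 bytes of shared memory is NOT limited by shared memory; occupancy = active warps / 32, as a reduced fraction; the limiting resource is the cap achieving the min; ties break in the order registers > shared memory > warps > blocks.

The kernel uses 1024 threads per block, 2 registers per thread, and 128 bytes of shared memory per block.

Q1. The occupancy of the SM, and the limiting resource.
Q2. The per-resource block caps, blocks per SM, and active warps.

Answer: occupancy 1, limited by warps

registers: 48 blocks
shared memory: 800 blocks
warps: 1 block
blocks: 32 blocks

Answer: 1 block, 32 active warps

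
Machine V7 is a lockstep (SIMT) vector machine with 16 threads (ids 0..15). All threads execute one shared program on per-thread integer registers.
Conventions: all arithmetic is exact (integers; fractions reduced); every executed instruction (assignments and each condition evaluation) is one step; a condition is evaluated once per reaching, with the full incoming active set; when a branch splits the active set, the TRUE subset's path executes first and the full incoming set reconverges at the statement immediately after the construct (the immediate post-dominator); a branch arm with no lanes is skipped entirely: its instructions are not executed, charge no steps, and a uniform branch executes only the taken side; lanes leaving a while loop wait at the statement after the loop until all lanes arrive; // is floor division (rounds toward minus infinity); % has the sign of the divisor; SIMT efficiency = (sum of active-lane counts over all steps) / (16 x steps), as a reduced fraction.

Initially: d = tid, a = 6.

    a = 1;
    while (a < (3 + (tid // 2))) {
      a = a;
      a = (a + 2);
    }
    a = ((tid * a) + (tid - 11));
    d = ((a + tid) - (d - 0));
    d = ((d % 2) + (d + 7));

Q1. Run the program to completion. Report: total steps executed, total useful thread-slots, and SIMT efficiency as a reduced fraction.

Answer: 20 steps, 224 useful, 7/10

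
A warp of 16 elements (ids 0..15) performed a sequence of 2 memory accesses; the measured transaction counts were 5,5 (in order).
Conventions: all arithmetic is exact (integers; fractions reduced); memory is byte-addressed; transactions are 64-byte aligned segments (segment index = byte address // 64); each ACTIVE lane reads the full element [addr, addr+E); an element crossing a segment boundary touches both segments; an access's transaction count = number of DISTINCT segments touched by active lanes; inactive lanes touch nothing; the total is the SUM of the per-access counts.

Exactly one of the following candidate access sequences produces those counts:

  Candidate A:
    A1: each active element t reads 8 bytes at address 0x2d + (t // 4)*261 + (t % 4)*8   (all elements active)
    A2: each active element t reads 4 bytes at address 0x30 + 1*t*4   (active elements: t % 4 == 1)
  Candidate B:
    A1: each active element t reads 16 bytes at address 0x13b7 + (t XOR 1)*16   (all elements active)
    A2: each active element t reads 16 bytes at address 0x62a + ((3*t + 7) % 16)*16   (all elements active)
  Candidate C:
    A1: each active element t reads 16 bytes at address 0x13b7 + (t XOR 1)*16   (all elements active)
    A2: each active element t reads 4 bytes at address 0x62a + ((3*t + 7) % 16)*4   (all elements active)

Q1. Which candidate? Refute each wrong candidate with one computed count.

A: A1 gives 8 transactions, not 5
C: A2 gives 2 transactions, not 5
B: all counts match (5,5)

Answer: B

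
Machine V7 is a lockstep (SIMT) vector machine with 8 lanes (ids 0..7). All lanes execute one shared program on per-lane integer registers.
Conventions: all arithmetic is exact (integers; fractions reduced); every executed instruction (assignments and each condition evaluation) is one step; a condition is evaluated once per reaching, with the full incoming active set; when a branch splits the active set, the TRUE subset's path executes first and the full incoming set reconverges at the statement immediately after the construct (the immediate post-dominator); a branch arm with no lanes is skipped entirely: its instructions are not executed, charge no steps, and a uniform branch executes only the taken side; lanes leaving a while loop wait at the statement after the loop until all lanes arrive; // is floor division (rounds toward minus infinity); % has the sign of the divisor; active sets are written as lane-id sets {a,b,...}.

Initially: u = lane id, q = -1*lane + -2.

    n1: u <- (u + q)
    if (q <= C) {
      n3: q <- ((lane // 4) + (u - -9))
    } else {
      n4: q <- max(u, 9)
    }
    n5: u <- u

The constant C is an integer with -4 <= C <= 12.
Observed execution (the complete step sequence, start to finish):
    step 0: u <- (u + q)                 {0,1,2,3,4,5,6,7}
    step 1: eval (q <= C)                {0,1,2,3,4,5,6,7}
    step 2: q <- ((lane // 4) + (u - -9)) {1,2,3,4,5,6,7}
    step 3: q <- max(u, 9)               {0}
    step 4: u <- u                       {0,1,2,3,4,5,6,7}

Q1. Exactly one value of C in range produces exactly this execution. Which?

Answer: C = -3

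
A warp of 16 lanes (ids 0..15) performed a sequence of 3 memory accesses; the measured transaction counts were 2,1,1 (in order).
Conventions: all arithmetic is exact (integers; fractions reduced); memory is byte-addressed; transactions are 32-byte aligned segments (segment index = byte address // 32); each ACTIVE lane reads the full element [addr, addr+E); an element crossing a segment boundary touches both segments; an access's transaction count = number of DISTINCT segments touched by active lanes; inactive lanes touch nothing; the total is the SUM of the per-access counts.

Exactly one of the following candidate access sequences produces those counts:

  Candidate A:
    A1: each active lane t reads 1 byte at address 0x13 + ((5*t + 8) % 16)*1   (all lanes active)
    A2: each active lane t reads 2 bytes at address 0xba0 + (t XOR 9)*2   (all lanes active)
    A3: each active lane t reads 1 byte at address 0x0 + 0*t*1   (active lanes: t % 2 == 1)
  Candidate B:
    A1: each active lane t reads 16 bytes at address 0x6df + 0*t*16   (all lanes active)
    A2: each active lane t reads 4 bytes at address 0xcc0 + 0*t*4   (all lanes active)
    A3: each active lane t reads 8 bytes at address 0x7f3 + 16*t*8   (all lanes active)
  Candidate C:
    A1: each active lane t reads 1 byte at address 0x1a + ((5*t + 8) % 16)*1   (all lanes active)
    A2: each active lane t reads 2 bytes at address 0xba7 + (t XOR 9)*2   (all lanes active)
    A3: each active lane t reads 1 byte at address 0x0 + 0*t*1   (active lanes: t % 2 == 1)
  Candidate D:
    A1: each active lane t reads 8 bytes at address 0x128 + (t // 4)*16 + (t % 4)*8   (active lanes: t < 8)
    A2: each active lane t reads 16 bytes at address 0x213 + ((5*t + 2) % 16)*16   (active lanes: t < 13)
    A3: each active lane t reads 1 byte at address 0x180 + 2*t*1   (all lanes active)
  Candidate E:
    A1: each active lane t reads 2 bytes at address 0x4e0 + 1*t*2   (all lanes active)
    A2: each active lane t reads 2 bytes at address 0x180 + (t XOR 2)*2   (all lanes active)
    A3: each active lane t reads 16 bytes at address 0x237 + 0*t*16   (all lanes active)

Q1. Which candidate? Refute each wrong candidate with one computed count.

B: A3 gives 16 transactions, not 1
C: A2 gives 2 transactions, not 1
D: A2 gives 9 transactions, not 1
E: A1 gives 1 transaction, not 2
A: all counts match (2,1,1)

Answer: A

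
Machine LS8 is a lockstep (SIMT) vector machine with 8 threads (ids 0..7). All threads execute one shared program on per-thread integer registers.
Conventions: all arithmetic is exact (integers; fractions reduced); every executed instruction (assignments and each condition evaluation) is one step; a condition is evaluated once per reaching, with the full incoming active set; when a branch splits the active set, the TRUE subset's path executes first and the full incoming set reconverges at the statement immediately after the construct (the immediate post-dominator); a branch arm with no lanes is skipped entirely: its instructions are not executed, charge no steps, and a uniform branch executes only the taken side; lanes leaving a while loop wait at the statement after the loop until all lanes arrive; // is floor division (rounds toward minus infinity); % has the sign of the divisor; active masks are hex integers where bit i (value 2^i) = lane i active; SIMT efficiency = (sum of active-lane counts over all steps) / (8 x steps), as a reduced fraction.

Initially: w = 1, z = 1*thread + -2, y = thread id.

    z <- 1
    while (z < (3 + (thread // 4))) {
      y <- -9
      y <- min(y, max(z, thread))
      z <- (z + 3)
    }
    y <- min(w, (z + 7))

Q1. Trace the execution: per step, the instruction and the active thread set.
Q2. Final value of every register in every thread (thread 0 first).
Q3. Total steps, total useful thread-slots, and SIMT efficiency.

step 0: z <- 1                       0xff
step 1: eval (z < (3 + (thread // 4))) 0xff
step 2: y <- -9                      0xff
step 3: y <- min(y, max(z, thread))  0xff
step 4: z <- (z + 3)                 0xff
step 5: eval (z < (3 + (thread // 4))) 0xff
step 6: y <- min(w, (z + 7))         0xff

Answer: 7 steps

w: 1,1,1,1,1,1,1,1
z: 4,4,4,4,4,4,4,4
y: 1,1,1,1,1,1,1,1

steps = 7; useful = 56; efficiency = 56/56 = 1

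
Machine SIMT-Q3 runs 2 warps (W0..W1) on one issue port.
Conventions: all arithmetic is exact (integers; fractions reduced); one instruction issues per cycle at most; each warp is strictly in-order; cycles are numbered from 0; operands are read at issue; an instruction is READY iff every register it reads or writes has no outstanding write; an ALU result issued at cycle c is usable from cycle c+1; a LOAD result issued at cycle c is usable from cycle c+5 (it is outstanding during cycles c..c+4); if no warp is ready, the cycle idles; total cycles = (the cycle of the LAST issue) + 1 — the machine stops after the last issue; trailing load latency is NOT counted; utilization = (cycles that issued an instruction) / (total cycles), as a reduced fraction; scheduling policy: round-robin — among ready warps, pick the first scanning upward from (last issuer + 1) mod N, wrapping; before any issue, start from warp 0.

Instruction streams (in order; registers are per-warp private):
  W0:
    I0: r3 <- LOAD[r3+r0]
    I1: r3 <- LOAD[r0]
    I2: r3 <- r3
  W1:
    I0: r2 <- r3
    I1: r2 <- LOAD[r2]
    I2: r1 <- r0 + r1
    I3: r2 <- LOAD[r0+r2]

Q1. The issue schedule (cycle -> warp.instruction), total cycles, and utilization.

cycle 0: W0.I0
cycle 1: W1.I0
cycle 2: W1.I1
cycle 3: W1.I2
cycle 4: idle
cycle 5: W0.I1
cycle 6: idle
cycle 7: W1.I3
cycle 8: idle
cycle 9: idle
cycle 10: W0.I2

Answer: 11 cycles, utilization 7/11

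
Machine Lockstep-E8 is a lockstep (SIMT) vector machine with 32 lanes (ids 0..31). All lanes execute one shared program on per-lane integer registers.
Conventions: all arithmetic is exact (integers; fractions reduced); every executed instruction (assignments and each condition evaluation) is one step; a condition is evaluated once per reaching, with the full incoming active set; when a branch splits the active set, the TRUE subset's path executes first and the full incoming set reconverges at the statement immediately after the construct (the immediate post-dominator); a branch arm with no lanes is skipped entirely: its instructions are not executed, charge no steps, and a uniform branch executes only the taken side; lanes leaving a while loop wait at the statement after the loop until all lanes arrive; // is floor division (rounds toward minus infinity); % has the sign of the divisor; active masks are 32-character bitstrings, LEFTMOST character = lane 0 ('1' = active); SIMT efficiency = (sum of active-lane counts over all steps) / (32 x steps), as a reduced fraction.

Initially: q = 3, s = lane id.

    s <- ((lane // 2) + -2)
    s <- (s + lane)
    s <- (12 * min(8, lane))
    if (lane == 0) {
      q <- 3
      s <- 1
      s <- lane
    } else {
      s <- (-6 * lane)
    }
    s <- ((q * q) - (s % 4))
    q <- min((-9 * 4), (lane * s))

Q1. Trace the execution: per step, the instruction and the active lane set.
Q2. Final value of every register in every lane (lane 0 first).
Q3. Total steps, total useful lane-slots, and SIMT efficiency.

step 0: s <- ((lane // 2) + -2)      11111111111111111111111111111111
step 1: s <- (s + lane)              11111111111111111111111111111111
step 2: s <- (12 * min(8, lane))     11111111111111111111111111111111
step 3: eval (lane == 0)             11111111111111111111111111111111
step 4: q <- 3                       10000000000000000000000000000000
step 5: s <- 1                       10000000000000000000000000000000
step 6: s <- lane                    10000000000000000000000000000000
step 7: s <- (-6 * lane)             01111111111111111111111111111111
step 8: s <- ((q * q) - (s % 4))     11111111111111111111111111111111
step 9: q <- min((-9 * 4), (lane * s)) 11111111111111111111111111111111

Answer: 10 steps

q: -36,-36,-36,-36,-36,-36,-36,-36,-36,-36,-36,-36,-36,-36,-36,-36,-36,-36,-36,-36,-36,-36,-36,-36,-36,-36,-36,-36,-36,-36,-36,-36
s: 9,7,9,7,9,7,9,7,9,7,9,7,9,7,9,7,9,7,9,7,9,7,9,7,9,7,9,7,9,7,9,7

steps = 10; useful = 226; efficiency = 226/320 = 113/160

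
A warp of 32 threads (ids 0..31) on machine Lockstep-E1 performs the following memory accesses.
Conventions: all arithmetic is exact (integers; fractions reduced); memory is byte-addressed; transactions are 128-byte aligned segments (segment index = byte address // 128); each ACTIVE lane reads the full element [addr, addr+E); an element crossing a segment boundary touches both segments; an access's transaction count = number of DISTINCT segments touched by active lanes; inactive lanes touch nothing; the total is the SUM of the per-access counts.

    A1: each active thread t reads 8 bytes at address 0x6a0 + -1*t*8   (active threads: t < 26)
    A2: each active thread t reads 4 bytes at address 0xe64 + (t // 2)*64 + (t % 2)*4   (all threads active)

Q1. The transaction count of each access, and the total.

A1: 3 transactions
A2: 9 transactions

Answer: 3,9; total 12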